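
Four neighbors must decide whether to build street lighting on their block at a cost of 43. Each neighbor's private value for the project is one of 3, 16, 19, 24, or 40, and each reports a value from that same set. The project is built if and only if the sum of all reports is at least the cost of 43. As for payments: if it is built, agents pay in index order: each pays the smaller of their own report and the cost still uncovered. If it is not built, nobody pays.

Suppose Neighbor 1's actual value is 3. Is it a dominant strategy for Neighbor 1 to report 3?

Yes

Check each profile of the others' reports and compare truth against every alternative report.
Others report (3, 3, 24): truth gives 0, best alternative gives -13.
Others report (3, 3, 40): truth gives 0, best alternative gives -13.
Others report (3, 16, 16): truth gives 0, best alternative gives -13.
Others report (3, 16, 19): truth gives 0, best alternative gives -13.
Others report (3, 16, 24): truth gives 0, best alternative gives -13.
Others report (3, 16, 40): truth gives 0, best alternative gives -13.
(Remaining 119 profiles checked similarly; truth is weakly best in each.)
In every case the truthful report is at least as good as any alternative, so it is a dominant strategy.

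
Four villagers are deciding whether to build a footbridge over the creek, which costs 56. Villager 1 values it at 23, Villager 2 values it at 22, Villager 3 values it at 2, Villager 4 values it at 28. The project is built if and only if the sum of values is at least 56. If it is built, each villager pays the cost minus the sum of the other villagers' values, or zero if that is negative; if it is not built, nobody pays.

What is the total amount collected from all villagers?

Total value 75 ≥ cost 56, so it is built.
Villager 1: others sum to 52; max(0, 56 - 52) = 4.
Villager 2: others sum to 53; max(0, 56 - 53) = 3.
Villager 3: others sum to 73; max(0, 56 - 73) = 0.
Villager 4: others sum to 47; max(0, 56 - 47) = 9.
Total collected = 4 + 3 + 0 + 9 = 16.

16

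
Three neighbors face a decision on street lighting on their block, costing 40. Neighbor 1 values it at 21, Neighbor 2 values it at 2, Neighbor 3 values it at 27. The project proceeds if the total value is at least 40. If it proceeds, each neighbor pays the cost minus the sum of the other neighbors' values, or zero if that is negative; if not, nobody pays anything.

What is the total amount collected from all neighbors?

Total value 50 ≥ cost 40, so it is built.
Neighbor 1: others sum to 29; max(0, 40 - 29) = 11.
Neighbor 2: others sum to 48; max(0, 40 - 48) = 0.
Neighbor 3: others sum to 23; max(0, 40 - 23) = 17.
Total collected = 11 + 0 + 17 = 28.

28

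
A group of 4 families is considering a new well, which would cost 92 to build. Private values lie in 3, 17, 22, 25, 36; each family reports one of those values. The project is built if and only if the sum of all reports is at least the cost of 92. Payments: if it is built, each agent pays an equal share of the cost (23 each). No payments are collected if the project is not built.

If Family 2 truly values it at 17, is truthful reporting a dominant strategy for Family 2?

Consider the case where Family 1 reports 3, Family 3 reports 36 and Family 4 reports 36.
Truthful report 17: project built, pays 23, utility 17 - 23 = -6.
Report 3 instead: project not built, utility 0.
Since 0 > -6, reporting 3 is strictly better here, so truthful reporting is not dominant.

No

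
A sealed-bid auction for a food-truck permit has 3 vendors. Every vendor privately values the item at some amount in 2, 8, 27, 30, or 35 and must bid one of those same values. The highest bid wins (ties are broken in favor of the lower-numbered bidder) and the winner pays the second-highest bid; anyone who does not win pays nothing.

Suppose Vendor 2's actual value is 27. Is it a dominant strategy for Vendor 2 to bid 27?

Yes

Check each profile of the others' bids and compare truth against every alternative bid.
Others bid (2, 2): truth gives 25, best alternative gives 25.
Others bid (2, 8): truth gives 19, best alternative gives 19.
Others bid (8, 2): truth gives 19, best alternative gives 19.
Others bid (8, 8): truth gives 19, best alternative gives 19.
Others bid (2, 27): truth gives 0, best alternative gives 0.
Others bid (2, 30): truth gives 0, best alternative gives 0.
(Remaining 19 profiles checked similarly; truth is weakly best in each.)
In every case the truthful bid is at least as good as any alternative, so it is a dominant strategy.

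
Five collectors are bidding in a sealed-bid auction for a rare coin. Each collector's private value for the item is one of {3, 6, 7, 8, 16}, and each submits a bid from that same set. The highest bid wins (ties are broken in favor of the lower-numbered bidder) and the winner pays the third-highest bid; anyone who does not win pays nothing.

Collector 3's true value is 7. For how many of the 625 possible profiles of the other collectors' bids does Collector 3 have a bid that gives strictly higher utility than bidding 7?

64

Others bid (3, 3, 3, 8): truth gives 0; bid 8 gives 4 > 0. Violating.
Others bid (3, 3, 3, 16): truth gives 0; bid 16 gives 4 > 0. Violating.
Others bid (3, 3, 6, 8): truth gives 0; bid 8 gives 1 > 0. Violating.
Others bid (3, 3, 6, 16): truth gives 0; bid 16 gives 1 > 0. Violating.
Others bid (3, 3, 3, 3): truth gives 4; no alternative beats it.
Others bid (3, 3, 3, 6): truth gives 4; no alternative beats it.
(Checking all 625 profiles: 64 have a profitable deviation, 561 do not.)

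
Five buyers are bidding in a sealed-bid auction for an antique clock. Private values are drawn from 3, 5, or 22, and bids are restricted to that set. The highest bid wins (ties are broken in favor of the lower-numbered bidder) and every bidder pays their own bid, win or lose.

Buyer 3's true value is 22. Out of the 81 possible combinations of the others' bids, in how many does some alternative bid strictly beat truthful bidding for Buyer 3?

Others bid (3, 3, 3, 3): truth gives 0; bid 5 gives 17 > 0. Violating.
Others bid (3, 3, 3, 5): truth gives 0; bid 5 gives 17 > 0. Violating.
Others bid (3, 3, 5, 3): truth gives 0; bid 5 gives 17 > 0. Violating.
Others bid (3, 3, 5, 5): truth gives 0; bid 5 gives 17 > 0. Violating.
Others bid (3, 3, 3, 22): truth gives 0; no alternative beats it.
Others bid (3, 3, 5, 22): truth gives 0; no alternative beats it.
(Checking all 81 profiles: 49 have a profitable deviation, 32 do not.)

49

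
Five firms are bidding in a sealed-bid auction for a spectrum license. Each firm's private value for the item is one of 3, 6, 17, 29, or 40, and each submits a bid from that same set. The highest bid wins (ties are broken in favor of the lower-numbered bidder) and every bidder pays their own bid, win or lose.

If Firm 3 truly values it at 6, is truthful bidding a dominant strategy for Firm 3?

Consider the case where Firm 1 bids 3, Firm 2 bids 3, Firm 4 bids 3 and Firm 5 bids 17.
Truthful bid 6: loses but pays 6, utility -6.
Bid 3 instead: loses but pays 3, utility -3.
Since -3 > -6, bidding 3 is strictly better here, so truthful bidding is not dominant.

No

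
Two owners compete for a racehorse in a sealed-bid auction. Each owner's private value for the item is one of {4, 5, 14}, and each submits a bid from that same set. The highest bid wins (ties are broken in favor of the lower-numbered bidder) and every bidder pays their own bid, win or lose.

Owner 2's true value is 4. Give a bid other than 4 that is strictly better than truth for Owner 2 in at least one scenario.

Suppose Owner 1 bids 4.
Bid 4: loses but pays 4, utility -4.
Bid 5: wins, pays 5, utility 4 - 5 = -1.
So bidding 5 beats truth here (-1 > -4).

5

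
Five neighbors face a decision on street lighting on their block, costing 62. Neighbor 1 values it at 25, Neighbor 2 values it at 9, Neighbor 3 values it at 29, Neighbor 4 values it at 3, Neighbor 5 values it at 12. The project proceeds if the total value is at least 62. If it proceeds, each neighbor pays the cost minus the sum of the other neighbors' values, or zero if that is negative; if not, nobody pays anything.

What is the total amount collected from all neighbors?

Total value 78 ≥ cost 62, so it is built.
Neighbor 1: others sum to 53; max(0, 62 - 53) = 9.
Neighbor 2: others sum to 69; max(0, 62 - 69) = 0.
Neighbor 3: others sum to 49; max(0, 62 - 49) = 13.
Neighbor 4: others sum to 75; max(0, 62 - 75) = 0.
Neighbor 5: others sum to 66; max(0, 62 - 66) = 0.
Total collected = 9 + 0 + 13 + 0 + 0 = 22.

22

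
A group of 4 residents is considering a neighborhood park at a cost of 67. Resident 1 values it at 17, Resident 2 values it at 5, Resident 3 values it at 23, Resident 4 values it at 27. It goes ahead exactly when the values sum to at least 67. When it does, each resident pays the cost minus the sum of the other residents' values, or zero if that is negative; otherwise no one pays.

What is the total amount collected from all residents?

Total value 72 ≥ cost 67, so it is built.
Resident 1: others sum to 55; max(0, 67 - 55) = 12.
Resident 2: others sum to 67; max(0, 67 - 67) = 0.
Resident 3: others sum to 49; max(0, 67 - 49) = 18.
Resident 4: others sum to 45; max(0, 67 - 45) = 22.
Total collected = 12 + 0 + 18 + 22 = 52.

52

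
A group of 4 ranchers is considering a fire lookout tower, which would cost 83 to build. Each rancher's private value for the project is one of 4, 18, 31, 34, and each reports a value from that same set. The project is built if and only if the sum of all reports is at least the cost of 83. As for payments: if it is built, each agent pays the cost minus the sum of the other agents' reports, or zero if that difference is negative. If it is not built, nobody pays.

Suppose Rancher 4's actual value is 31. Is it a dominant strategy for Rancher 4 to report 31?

Yes

Check each profile of the others' reports and compare truth against every alternative report.
Others report (18, 31, 34): truth gives 31, best alternative gives 31.
Others report (18, 34, 31): truth gives 31, best alternative gives 31.
Others report (18, 34, 34): truth gives 31, best alternative gives 31.
Others report (31, 18, 34): truth gives 31, best alternative gives 31.
Others report (31, 31, 31): truth gives 31, best alternative gives 31.
Others report (31, 31, 34): truth gives 31, best alternative gives 31.
(Remaining 58 profiles checked similarly; truth is weakly best in each.)
In every case the truthful report is at least as good as any alternative, so it is a dominant strategy.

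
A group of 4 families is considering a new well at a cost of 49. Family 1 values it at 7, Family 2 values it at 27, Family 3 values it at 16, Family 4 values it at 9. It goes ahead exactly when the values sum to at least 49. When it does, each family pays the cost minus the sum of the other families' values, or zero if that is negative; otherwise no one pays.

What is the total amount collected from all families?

23

Total value 59 ≥ cost 49, so it is built.
Family 1: others sum to 52; max(0, 49 - 52) = 0.
Family 2: others sum to 32; max(0, 49 - 32) = 17.
Family 3: others sum to 43; max(0, 49 - 43) = 6.
Family 4: others sum to 50; max(0, 49 - 50) = 0.
Total collected = 0 + 17 + 6 + 0 = 23.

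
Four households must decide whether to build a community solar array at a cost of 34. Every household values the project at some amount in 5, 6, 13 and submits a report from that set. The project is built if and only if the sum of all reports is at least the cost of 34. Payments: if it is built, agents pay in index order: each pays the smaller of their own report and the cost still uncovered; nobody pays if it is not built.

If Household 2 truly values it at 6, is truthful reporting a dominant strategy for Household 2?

No

Consider the case where Household 1 reports 5, Household 3 reports 13 and Household 4 reports 13.
Truthful report 6: project built, pays 6, utility 6 - 6 = 0.
Report 5 instead: project built, pays 5, utility 6 - 5 = 1.
Since 1 > 0, reporting 5 is strictly better here, so truthful reporting is not dominant.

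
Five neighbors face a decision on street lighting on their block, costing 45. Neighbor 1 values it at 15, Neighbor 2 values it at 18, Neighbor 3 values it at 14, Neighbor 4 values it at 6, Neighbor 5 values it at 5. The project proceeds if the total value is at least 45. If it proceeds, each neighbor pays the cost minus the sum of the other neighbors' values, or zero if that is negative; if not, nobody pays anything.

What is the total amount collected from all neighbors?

8

Total value 58 ≥ cost 45, so it is built.
Neighbor 1: others sum to 43; max(0, 45 - 43) = 2.
Neighbor 2: others sum to 40; max(0, 45 - 40) = 5.
Neighbor 3: others sum to 44; max(0, 45 - 44) = 1.
Neighbor 4: others sum to 52; max(0, 45 - 52) = 0.
Neighbor 5: others sum to 53; max(0, 45 - 53) = 0.
Total collected = 2 + 5 + 1 + 0 + 0 = 8.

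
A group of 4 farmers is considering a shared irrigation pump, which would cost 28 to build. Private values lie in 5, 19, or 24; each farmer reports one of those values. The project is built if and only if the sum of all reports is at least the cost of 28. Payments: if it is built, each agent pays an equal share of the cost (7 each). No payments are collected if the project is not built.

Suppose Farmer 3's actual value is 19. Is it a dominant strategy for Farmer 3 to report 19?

Check each profile of the others' reports and compare truth against every alternative report.
Others report (5, 5, 5): truth gives 12, best alternative gives 12.
Others report (5, 5, 19): truth gives 12, best alternative gives 12.
Others report (5, 5, 24): truth gives 12, best alternative gives 12.
Others report (5, 19, 5): truth gives 12, best alternative gives 12.
Others report (5, 19, 19): truth gives 12, best alternative gives 12.
Others report (5, 19, 24): truth gives 12, best alternative gives 12.
(Remaining 21 profiles checked similarly; truth is weakly best in each.)
In every case the truthful report is at least as good as any alternative, so it is a dominant strategy.

Yes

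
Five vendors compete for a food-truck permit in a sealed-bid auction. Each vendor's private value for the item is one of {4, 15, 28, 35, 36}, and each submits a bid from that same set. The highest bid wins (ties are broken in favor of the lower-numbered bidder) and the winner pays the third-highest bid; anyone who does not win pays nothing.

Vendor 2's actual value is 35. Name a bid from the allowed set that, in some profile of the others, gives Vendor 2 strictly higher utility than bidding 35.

36

Suppose Vendor 1 bids 4, Vendor 3 bids 4, Vendor 4 bids 4 and Vendor 5 bids 36.
Bid 35: loses, pays 0, utility 0.
Bid 36: wins, pays 4, utility 35 - 4 = 31.
So bidding 36 beats truth here (31 > 0).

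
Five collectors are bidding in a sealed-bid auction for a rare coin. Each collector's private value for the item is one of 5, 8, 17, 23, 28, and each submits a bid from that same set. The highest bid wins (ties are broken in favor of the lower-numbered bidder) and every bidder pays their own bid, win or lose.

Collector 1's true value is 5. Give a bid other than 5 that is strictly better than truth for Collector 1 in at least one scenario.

8

Suppose Collector 2 bids 5, Collector 3 bids 5, Collector 4 bids 5 and Collector 5 bids 8.
Bid 5: loses but pays 5, utility -5.
Bid 8: wins, pays 8, utility 5 - 8 = -3.
So bidding 8 beats truth here (-3 > -5).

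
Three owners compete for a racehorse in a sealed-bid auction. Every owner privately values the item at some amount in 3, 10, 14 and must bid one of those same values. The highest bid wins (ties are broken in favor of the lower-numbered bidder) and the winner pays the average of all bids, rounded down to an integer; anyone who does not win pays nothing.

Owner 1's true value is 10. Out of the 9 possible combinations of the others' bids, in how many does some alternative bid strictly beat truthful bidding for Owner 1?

Others bid (3, 3): truth gives 5; bid 3 gives 7 > 5. Violating.
Others bid (3, 10): truth gives 3; no alternative beats it.
Others bid (3, 14): truth gives 0; no alternative beats it.
(Checking all 9 profiles: 1 has a profitable deviation, 8 do not.)

1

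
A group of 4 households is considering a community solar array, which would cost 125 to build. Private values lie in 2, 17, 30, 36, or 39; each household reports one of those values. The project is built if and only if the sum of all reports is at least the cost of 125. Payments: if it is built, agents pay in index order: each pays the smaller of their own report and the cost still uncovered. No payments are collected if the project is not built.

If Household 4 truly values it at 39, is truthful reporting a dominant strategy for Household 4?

Check each profile of the others' reports and compare truth against every alternative report.
Others report (39, 39, 39): truth gives 31, best alternative gives 31.
Others report (36, 39, 39): truth gives 28, best alternative gives 28.
Others report (39, 36, 39): truth gives 28, best alternative gives 28.
Others report (39, 39, 36): truth gives 28, best alternative gives 28.
Others report (36, 36, 39): truth gives 25, best alternative gives 25.
Others report (36, 39, 36): truth gives 25, best alternative gives 25.
(Remaining 119 profiles checked similarly; truth is weakly best in each.)
In every case the truthful report is at least as good as any alternative, so it is a dominant strategy.

Yes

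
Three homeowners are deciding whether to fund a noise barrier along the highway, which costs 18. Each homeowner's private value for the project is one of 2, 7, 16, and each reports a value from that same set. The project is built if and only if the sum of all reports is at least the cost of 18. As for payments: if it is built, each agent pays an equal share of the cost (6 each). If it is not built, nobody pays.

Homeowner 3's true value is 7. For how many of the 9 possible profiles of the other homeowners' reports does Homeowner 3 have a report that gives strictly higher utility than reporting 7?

3

Others report (2, 2): truth gives 0; report 16 gives 1 > 0. Violating.
Others report (2, 7): truth gives 0; report 16 gives 1 > 0. Violating.
Others report (7, 2): truth gives 0; report 16 gives 1 > 0. Violating.
Others report (2, 16): truth gives 1; no alternative beats it.
Others report (7, 7): truth gives 1; no alternative beats it.
(Checking all 9 profiles: 3 have a profitable deviation, 6 do not.)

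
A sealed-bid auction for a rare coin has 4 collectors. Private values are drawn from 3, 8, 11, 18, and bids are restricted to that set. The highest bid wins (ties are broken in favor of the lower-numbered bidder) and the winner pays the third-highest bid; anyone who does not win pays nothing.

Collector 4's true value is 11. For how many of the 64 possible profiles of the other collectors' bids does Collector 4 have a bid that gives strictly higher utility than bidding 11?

12

Others bid (3, 3, 11): truth gives 0; bid 18 gives 8 > 0. Violating.
Others bid (3, 8, 11): truth gives 0; bid 18 gives 3 > 0. Violating.
Others bid (3, 11, 3): truth gives 0; bid 18 gives 8 > 0. Violating.
Others bid (3, 11, 8): truth gives 0; bid 18 gives 3 > 0. Violating.
Others bid (3, 3, 3): truth gives 8; no alternative beats it.
Others bid (3, 3, 8): truth gives 8; no alternative beats it.
(Checking all 64 profiles: 12 have a profitable deviation, 52 do not.)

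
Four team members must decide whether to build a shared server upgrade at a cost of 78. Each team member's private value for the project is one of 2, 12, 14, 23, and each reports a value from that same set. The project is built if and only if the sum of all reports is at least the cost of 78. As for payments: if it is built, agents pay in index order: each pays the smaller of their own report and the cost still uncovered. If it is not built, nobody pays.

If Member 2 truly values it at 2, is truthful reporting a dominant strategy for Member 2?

Check each profile of the others' reports and compare truth against every alternative report.
Others report (23, 23, 23): truth gives 0, best alternative gives -10.
Others report (2, 2, 2): truth gives 0, best alternative gives 0.
Others report (2, 2, 12): truth gives 0, best alternative gives 0.
Others report (2, 2, 14): truth gives 0, best alternative gives 0.
Others report (2, 2, 23): truth gives 0, best alternative gives 0.
Others report (2, 12, 2): truth gives 0, best alternative gives 0.
(Remaining 58 profiles checked similarly; truth is weakly best in each.)
In every case the truthful report is at least as good as any alternative, so it is a dominant strategy.

Yes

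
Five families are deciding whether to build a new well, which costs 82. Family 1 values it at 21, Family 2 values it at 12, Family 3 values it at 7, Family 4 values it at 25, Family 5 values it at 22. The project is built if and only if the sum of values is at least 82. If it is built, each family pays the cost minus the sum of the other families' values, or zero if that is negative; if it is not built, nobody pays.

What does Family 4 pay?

20

Total value 87 ≥ cost 82, so the project is built.
The other families' values sum to 62.
Cost minus that sum is 82 - 62 = 20.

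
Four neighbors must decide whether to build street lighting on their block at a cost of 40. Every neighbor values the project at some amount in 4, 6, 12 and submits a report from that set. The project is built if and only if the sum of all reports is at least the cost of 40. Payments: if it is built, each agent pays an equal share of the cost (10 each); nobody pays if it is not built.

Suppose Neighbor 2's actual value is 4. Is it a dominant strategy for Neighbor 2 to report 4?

Yes

Check each profile of the others' reports and compare truth against every alternative report.
Others report (12, 12, 12): truth gives -6, best alternative gives -6.
Others report (4, 4, 4): truth gives 0, best alternative gives 0.
Others report (4, 4, 6): truth gives 0, best alternative gives 0.
Others report (4, 4, 12): truth gives 0, best alternative gives 0.
Others report (4, 6, 4): truth gives 0, best alternative gives 0.
Others report (4, 6, 6): truth gives 0, best alternative gives 0.
(Remaining 21 profiles checked similarly; truth is weakly best in each.)
In every case the truthful report is at least as good as any alternative, so it is a dominant strategy.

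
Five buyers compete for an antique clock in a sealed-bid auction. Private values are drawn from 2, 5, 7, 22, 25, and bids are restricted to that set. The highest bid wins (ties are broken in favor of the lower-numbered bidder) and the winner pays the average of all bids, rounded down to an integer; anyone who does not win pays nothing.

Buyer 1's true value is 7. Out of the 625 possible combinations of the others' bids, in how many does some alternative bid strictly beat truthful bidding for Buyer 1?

7

Others bid (2, 2, 2, 2): truth gives 4; bid 2 gives 5 > 4. Violating.
Others bid (2, 2, 5, 5): truth gives 3; bid 5 gives 4 > 3. Violating.
Others bid (2, 5, 2, 5): truth gives 3; bid 5 gives 4 > 3. Violating.
Others bid (2, 5, 5, 2): truth gives 3; bid 5 gives 4 > 3. Violating.
Others bid (2, 2, 2, 5): truth gives 4; no alternative beats it.
Others bid (2, 2, 2, 7): truth gives 3; no alternative beats it.
(Checking all 625 profiles: 7 have a profitable deviation, 618 do not.)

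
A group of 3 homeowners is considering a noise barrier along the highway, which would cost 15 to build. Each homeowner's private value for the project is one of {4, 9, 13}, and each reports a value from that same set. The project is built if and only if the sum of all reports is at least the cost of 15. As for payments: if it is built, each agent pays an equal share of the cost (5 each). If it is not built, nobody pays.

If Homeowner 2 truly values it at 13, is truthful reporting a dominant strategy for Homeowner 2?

Check each profile of the others' reports and compare truth against every alternative report.
Others report (4, 4): truth gives 8, best alternative gives 8.
Others report (4, 9): truth gives 8, best alternative gives 8.
Others report (4, 13): truth gives 8, best alternative gives 8.
Others report (9, 4): truth gives 8, best alternative gives 8.
Others report (9, 9): truth gives 8, best alternative gives 8.
Others report (9, 13): truth gives 8, best alternative gives 8.
(Remaining 3 profiles checked similarly; truth is weakly best in each.)
In every case the truthful report is at least as good as any alternative, so it is a dominant strategy.

Yes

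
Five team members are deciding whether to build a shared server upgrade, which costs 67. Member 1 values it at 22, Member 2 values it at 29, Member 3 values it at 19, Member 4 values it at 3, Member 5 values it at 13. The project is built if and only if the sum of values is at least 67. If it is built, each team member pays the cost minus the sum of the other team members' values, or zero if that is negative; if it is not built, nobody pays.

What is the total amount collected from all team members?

Total value 86 ≥ cost 67, so it is built.
Member 1: others sum to 64; max(0, 67 - 64) = 3.
Member 2: others sum to 57; max(0, 67 - 57) = 10.
Member 3: others sum to 67; max(0, 67 - 67) = 0.
Member 4: others sum to 83; max(0, 67 - 83) = 0.
Member 5: others sum to 73; max(0, 67 - 73) = 0.
Total collected = 3 + 10 + 0 + 0 + 0 = 13.

13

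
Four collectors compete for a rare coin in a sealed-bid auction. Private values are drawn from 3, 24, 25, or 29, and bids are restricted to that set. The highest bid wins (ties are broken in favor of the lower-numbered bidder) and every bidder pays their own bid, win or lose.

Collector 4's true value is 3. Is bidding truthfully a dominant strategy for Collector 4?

Check each profile of the others' bids and compare truth against every alternative bid.
Others bid (3, 3, 25): truth gives -3, best alternative gives -24.
Others bid (3, 3, 29): truth gives -3, best alternative gives -24.
Others bid (3, 24, 25): truth gives -3, best alternative gives -24.
Others bid (3, 24, 29): truth gives -3, best alternative gives -24.
Others bid (3, 25, 3): truth gives -3, best alternative gives -24.
Others bid (3, 25, 24): truth gives -3, best alternative gives -24.
(Remaining 58 profiles checked similarly; truth is weakly best in each.)
In every case the truthful bid is at least as good as any alternative, so it is a dominant strategy.

Yes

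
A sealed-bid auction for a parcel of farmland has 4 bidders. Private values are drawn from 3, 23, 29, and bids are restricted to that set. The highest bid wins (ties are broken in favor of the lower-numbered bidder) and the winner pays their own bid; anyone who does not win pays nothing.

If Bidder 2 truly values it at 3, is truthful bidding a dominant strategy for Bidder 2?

Check each profile of the others' bids and compare truth against every alternative bid.
Others bid (3, 3, 3): truth gives 0, best alternative gives -20.
Others bid (3, 3, 23): truth gives 0, best alternative gives -20.
Others bid (3, 23, 3): truth gives 0, best alternative gives -20.
Others bid (3, 23, 23): truth gives 0, best alternative gives -20.
Others bid (3, 3, 29): truth gives 0, best alternative gives 0.
Others bid (3, 23, 29): truth gives 0, best alternative gives 0.
(Remaining 21 profiles checked similarly; truth is weakly best in each.)
In every case the truthful bid is at least as good as any alternative, so it is a dominant strategy.

Yes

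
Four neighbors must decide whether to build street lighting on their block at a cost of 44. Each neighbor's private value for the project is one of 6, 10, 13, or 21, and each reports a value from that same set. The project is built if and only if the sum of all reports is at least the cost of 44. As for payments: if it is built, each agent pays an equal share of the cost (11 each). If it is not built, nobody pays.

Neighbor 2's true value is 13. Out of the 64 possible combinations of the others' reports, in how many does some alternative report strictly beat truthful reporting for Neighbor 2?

13

Others report (6, 6, 13): truth gives 0; report 21 gives 2 > 0. Violating.
Others report (6, 10, 10): truth gives 0; report 21 gives 2 > 0. Violating.
Others report (6, 10, 13): truth gives 0; report 21 gives 2 > 0. Violating.
Others report (6, 13, 6): truth gives 0; report 21 gives 2 > 0. Violating.
Others report (6, 6, 6): truth gives 0; no alternative beats it.
Others report (6, 6, 10): truth gives 0; no alternative beats it.
(Checking all 64 profiles: 13 have a profitable deviation, 51 do not.)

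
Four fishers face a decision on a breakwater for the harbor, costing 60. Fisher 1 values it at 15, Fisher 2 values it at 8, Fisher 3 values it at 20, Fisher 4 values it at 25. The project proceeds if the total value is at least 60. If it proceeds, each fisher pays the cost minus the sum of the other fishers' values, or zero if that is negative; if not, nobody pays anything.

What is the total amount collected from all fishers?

36

Total value 68 ≥ cost 60, so it is built.
Fisher 1: others sum to 53; max(0, 60 - 53) = 7.
Fisher 2: others sum to 60; max(0, 60 - 60) = 0.
Fisher 3: others sum to 48; max(0, 60 - 48) = 12.
Fisher 4: others sum to 43; max(0, 60 - 43) = 17.
Total collected = 7 + 0 + 12 + 17 = 36.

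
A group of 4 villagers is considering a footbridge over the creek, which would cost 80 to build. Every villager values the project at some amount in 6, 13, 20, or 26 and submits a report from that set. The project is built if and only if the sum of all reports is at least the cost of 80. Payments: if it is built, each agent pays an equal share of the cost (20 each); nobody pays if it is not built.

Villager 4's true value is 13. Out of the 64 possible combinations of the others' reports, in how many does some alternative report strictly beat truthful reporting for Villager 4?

3

Others report (20, 26, 26): truth gives -7; report 6 gives 0 > -7. Violating.
Others report (26, 20, 26): truth gives -7; report 6 gives 0 > -7. Violating.
Others report (26, 26, 20): truth gives -7; report 6 gives 0 > -7. Violating.
Others report (6, 6, 6): truth gives 0; no alternative beats it.
Others report (6, 6, 13): truth gives 0; no alternative beats it.
(Checking all 64 profiles: 3 have a profitable deviation, 61 do not.)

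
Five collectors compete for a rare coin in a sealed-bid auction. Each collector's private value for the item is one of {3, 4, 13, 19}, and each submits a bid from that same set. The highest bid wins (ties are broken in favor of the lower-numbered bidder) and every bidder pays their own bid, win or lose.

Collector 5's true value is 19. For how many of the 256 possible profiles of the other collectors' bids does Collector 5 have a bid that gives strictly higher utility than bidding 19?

191

Others bid (3, 3, 3, 3): truth gives 0; bid 4 gives 15 > 0. Violating.
Others bid (3, 3, 3, 4): truth gives 0; bid 13 gives 6 > 0. Violating.
Others bid (3, 3, 3, 19): truth gives -19; bid 3 gives -3 > -19. Violating.
Others bid (3, 3, 4, 3): truth gives 0; bid 13 gives 6 > 0. Violating.
Others bid (3, 3, 3, 13): truth gives 0; no alternative beats it.
Others bid (3, 3, 4, 13): truth gives 0; no alternative beats it.
(Checking all 256 profiles: 191 have a profitable deviation, 65 do not.)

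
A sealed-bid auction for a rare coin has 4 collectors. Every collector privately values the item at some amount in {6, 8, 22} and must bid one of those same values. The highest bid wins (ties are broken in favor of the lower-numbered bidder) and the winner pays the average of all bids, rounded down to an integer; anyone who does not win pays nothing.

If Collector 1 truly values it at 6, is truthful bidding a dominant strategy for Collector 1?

Check each profile of the others' bids and compare truth against every alternative bid.
Others bid (8, 8, 8): truth gives 0, best alternative gives -2.
Others bid (6, 6, 8): truth gives 0, best alternative gives -1.
Others bid (6, 8, 6): truth gives 0, best alternative gives -1.
Others bid (6, 8, 8): truth gives 0, best alternative gives -1.
Others bid (8, 6, 6): truth gives 0, best alternative gives -1.
Others bid (8, 6, 8): truth gives 0, best alternative gives -1.
(Remaining 21 profiles checked similarly; truth is weakly best in each.)
In every case the truthful bid is at least as good as any alternative, so it is a dominant strategy.

Yes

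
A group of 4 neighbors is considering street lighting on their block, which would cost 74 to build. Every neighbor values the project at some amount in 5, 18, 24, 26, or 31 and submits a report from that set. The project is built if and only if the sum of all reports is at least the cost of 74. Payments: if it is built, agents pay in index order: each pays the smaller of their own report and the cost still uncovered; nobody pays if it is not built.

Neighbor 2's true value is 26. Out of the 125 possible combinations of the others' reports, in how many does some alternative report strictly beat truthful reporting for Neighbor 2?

97

Others report (5, 18, 31): truth gives 0; report 24 gives 2 > 0. Violating.
Others report (5, 24, 24): truth gives 0; report 24 gives 2 > 0. Violating.
Others report (5, 24, 26): truth gives 0; report 24 gives 2 > 0. Violating.
Others report (5, 24, 31): truth gives 0; report 18 gives 8 > 0. Violating.
Others report (5, 5, 5): truth gives 0; no alternative beats it.
Others report (5, 5, 18): truth gives 0; no alternative beats it.
(Checking all 125 profiles: 97 have a profitable deviation, 28 do not.)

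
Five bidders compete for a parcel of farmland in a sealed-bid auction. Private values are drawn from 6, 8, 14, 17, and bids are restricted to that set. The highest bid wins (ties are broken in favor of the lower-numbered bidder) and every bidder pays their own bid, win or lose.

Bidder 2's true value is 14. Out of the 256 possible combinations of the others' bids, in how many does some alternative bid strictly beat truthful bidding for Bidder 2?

Others bid (6, 6, 6, 6): truth gives 0; bid 8 gives 6 > 0. Violating.
Others bid (6, 6, 6, 8): truth gives 0; bid 8 gives 6 > 0. Violating.
Others bid (6, 6, 6, 17): truth gives -14; bid 17 gives -3 > -14. Violating.
Others bid (6, 6, 8, 6): truth gives 0; bid 8 gives 6 > 0. Violating.
Others bid (6, 6, 6, 14): truth gives 0; no alternative beats it.
Others bid (6, 6, 8, 14): truth gives 0; no alternative beats it.
(Checking all 256 profiles: 210 have a profitable deviation, 46 do not.)

210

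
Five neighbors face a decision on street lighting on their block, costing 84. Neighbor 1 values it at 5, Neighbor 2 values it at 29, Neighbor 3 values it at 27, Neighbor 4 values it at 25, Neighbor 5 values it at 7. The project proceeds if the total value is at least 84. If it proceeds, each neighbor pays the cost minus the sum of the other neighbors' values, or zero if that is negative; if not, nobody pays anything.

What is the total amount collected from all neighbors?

54

Total value 93 ≥ cost 84, so it is built.
Neighbor 1: others sum to 88; max(0, 84 - 88) = 0.
Neighbor 2: others sum to 64; max(0, 84 - 64) = 20.
Neighbor 3: others sum to 66; max(0, 84 - 66) = 18.
Neighbor 4: others sum to 68; max(0, 84 - 68) = 16.
Neighbor 5: others sum to 86; max(0, 84 - 86) = 0.
Total collected = 0 + 20 + 18 + 16 + 0 = 54.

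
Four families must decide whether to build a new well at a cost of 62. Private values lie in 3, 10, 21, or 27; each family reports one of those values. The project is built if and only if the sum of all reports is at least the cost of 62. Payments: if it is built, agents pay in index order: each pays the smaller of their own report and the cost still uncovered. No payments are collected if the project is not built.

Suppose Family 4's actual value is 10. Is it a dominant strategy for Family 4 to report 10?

Check each profile of the others' reports and compare truth against every alternative report.
Others report (10, 27, 27): truth gives 10, best alternative gives 10.
Others report (21, 21, 21): truth gives 10, best alternative gives 10.
Others report (21, 21, 27): truth gives 10, best alternative gives 10.
Others report (21, 27, 21): truth gives 10, best alternative gives 10.
Others report (21, 27, 27): truth gives 10, best alternative gives 10.
Others report (27, 10, 27): truth gives 10, best alternative gives 10.
(Remaining 58 profiles checked similarly; truth is weakly best in each.)
In every case the truthful report is at least as good as any alternative, so it is a dominant strategy.

Yes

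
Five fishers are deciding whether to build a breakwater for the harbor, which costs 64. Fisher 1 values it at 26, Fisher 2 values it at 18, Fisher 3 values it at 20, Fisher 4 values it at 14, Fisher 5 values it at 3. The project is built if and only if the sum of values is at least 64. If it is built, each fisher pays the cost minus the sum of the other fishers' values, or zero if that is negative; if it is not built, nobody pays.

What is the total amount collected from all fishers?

Total value 81 ≥ cost 64, so it is built.
Fisher 1: others sum to 55; max(0, 64 - 55) = 9.
Fisher 2: others sum to 63; max(0, 64 - 63) = 1.
Fisher 3: others sum to 61; max(0, 64 - 61) = 3.
Fisher 4: others sum to 67; max(0, 64 - 67) = 0.
Fisher 5: others sum to 78; max(0, 64 - 78) = 0.
Total collected = 9 + 1 + 3 + 0 + 0 = 13.

13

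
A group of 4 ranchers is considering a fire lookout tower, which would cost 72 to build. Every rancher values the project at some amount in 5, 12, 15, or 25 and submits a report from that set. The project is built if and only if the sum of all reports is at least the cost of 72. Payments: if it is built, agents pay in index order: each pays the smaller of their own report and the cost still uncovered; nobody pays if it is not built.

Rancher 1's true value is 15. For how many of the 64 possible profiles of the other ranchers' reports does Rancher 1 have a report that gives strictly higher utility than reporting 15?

Others report (12, 25, 25): truth gives 0; report 12 gives 3 > 0. Violating.
Others report (15, 25, 25): truth gives 0; report 12 gives 3 > 0. Violating.
Others report (25, 12, 25): truth gives 0; report 12 gives 3 > 0. Violating.
Others report (25, 15, 25): truth gives 0; report 12 gives 3 > 0. Violating.
Others report (5, 5, 5): truth gives 0; no alternative beats it.
Others report (5, 5, 12): truth gives 0; no alternative beats it.
(Checking all 64 profiles: 7 have a profitable deviation, 57 do not.)

7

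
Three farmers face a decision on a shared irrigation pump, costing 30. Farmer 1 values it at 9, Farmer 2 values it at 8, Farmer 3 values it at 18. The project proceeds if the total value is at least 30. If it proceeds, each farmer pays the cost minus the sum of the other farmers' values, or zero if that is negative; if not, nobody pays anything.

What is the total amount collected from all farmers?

Total value 35 ≥ cost 30, so it is built.
Farmer 1: others sum to 26; max(0, 30 - 26) = 4.
Farmer 2: others sum to 27; max(0, 30 - 27) = 3.
Farmer 3: others sum to 17; max(0, 30 - 17) = 13.
Total collected = 4 + 3 + 13 = 20.

20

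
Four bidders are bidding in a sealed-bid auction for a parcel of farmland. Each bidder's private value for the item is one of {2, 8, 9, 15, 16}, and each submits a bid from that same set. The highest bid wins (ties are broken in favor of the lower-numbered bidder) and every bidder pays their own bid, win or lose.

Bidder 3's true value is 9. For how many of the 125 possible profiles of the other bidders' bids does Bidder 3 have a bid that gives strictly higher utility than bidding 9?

115

Others bid (2, 2, 2): truth gives 0; bid 8 gives 1 > 0. Violating.
Others bid (2, 2, 8): truth gives 0; bid 8 gives 1 > 0. Violating.
Others bid (2, 2, 15): truth gives -9; bid 2 gives -2 > -9. Violating.
Others bid (2, 2, 16): truth gives -9; bid 2 gives -2 > -9. Violating.
Others bid (2, 2, 9): truth gives 0; no alternative beats it.
Others bid (2, 8, 2): truth gives 0; no alternative beats it.
(Checking all 125 profiles: 115 have a profitable deviation, 10 do not.)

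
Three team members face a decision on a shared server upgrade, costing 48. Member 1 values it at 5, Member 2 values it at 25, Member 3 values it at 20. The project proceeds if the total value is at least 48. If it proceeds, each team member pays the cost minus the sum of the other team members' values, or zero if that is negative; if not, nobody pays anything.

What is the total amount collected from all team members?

Total value 50 ≥ cost 48, so it is built.
Member 1: others sum to 45; max(0, 48 - 45) = 3.
Member 2: others sum to 25; max(0, 48 - 25) = 23.
Member 3: others sum to 30; max(0, 48 - 30) = 18.
Total collected = 3 + 23 + 18 = 44.

44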